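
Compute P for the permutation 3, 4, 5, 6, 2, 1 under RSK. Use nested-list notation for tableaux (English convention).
P = [[1, 4, 5, 6], [2], [3]]

Insert 3: appended to row 1. P = [[3]].
Insert 4: appended to row 1. P = [[3, 4]].
Insert 5: appended to row 1. P = [[3, 4, 5]].
Insert 6: appended to row 1. P = [[3, 4, 5, 6]].
Insert 2: 2 bumps 3 from row 1; 3 starts row 2. P = [[2, 4, 5, 6], [3]].
Insert 1: 1 bumps 2 from row 1; 2 bumps 3 from row 2; 3 starts row 3. P = [[1, 4, 5, 6], [2], [3]].

So P = [[1, 4, 5, 6], [2], [3]].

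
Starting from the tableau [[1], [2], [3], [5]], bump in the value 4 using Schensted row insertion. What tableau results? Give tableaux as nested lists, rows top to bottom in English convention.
4 is larger than every entry of row 1, so it is appended to row 1. The new tableau is [[1, 4], [2], [3], [5]].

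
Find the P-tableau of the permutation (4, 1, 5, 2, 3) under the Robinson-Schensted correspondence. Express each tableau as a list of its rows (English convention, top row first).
P = [[1, 2, 3], [4, 5]]

Insert 4: appended to row 1. P = [[4]].
Insert 1: 1 bumps 4 from row 1; 4 starts row 2. P = [[1], [4]].
Insert 5: appended to row 1. P = [[1, 5], [4]].
Insert 2: 2 bumps 5 from row 1; 5 appends to row 2. P = [[1, 2], [4, 5]].
Insert 3: appended to row 1. P = [[1, 2, 3], [4, 5]].

So P = [[1, 2, 3], [4, 5]].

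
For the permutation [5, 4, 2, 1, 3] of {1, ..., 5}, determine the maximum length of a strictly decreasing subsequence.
4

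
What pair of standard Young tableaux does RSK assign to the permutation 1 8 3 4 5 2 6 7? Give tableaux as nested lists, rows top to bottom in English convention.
P = [[1, 2, 4, 5, 6, 7], [3], [8]], Q = [[1, 2, 4, 5, 7, 8], [3], [6]]

Insert each entry of the permutation into P by Schensted row insertion, recording in Q the position of each new cell.

After inserting 1: P = [[1]].
After inserting 8: P = [[1, 8]].
After inserting 3: P = [[1, 3], [8]].
After inserting 4: P = [[1, 3, 4], [8]].
After inserting 5: P = [[1, 3, 4, 5], [8]].
After inserting 2: P = [[1, 2, 4, 5], [3], [8]].
After inserting 6: P = [[1, 2, 4, 5, 6], [3], [8]].
After inserting 7: P = [[1, 2, 4, 5, 6, 7], [3], [8]].

So P = [[1, 2, 4, 5, 6, 7], [3], [8]], Q = [[1, 2, 4, 5, 7, 8], [3], [6]].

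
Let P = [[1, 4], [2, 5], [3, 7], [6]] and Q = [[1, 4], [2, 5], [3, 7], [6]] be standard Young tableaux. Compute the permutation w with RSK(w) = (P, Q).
6 3 2 7 5 1 4

Reverse the RSK construction: for i from n down to 1, find the cell of Q containing i, remove the entry at that cell from P, and reverse-bump it up through P; the value ejected from row 1 is w(i).

Step i=7: Q has 7 at row 3, column 2; remove 7 from row 3 of P and reverse-bump: 7 enters row 2 and ejects 5; 5 enters row 1 and ejects 4. So w(7) = 4. P is now [[1, 5], [2, 7], [3], [6]].
Step i=6: Q has 6 at row 4, column 1; remove 6 from row 4 of P and reverse-bump: 6 enters row 3 and ejects 3; 3 enters row 2 and ejects 2; 2 enters row 1 and ejects 1. So w(6) = 1. P is now [[2, 5], [3, 7], [6]].
Step i=5: Q has 5 at row 2, column 2; remove 7 from row 2 of P and reverse-bump: 7 enters row 1 and ejects 5. So w(5) = 5. P is now [[2, 7], [3], [6]].
Step i=4: Q has 4 at row 1, column 2; remove that cell from P, ejecting 7. So w(4) = 7. P is now [[2], [3], [6]].
Step i=3: Q has 3 at row 3, column 1; remove 6 from row 3 of P and reverse-bump: 6 enters row 2 and ejects 3; 3 enters row 1 and ejects 2. So w(3) = 2. P is now [[3], [6]].
Step i=2: Q has 2 at row 2, column 1; remove 6 from row 2 of P and reverse-bump: 6 enters row 1 and ejects 3. So w(2) = 3. P is now [[6]].
Step i=1: Q has 1 at row 1, column 1; remove that cell from P, ejecting 6. So w(1) = 6. P is now [].

So w = 6 3 2 7 5 1 4.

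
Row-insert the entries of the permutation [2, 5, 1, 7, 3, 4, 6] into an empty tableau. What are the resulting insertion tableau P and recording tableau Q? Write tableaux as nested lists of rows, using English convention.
P = [[1, 3, 4, 6], [2, 5, 7]], Q = [[1, 2, 4, 7], [3, 5, 6]]

Insert each entry of the permutation into P by Schensted row insertion, recording in Q the position of each new cell.

Insert 2: appended to row 1. P = [[2]].
Insert 5: appended to row 1. P = [[2, 5]].
Insert 1: 1 bumps 2 from row 1; 2 starts row 2. P = [[1, 5], [2]].
Insert 7: appended to row 1. P = [[1, 5, 7], [2]].
Insert 3: 3 bumps 5 from row 1; 5 appends to row 2. P = [[1, 3, 7], [2, 5]].
Insert 4: 4 bumps 7 from row 1; 7 appends to row 2. P = [[1, 3, 4], [2, 5, 7]].
Insert 6: appended to row 1. P = [[1, 3, 4, 6], [2, 5, 7]].

So P = [[1, 3, 4, 6], [2, 5, 7]], Q = [[1, 2, 4, 7], [3, 5, 6]].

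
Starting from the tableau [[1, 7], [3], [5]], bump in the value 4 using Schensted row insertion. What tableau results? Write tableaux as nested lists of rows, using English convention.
[[1, 4], [3, 7], [5]]

In row 1, 4 replaces 7 (the leftmost entry greater than 4); 7 is bumped to row 2. 7 is appended to row 2. The new tableau is [[1, 4], [3, 7], [5]].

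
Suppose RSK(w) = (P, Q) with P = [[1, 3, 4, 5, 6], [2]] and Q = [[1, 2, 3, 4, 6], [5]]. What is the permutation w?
Reverse the RSK construction: for i from n down to 1, find the cell of Q containing i, remove the entry at that cell from P, and reverse-bump it up through P; the value ejected from row 1 is w(i).

Step i=6: Q has 6 at row 1, column 5; remove that cell from P, ejecting 6. So w(6) = 6. P is now [[1, 3, 4, 5], [2]].
Step i=5: Q has 5 at row 2, column 1; remove 2 from row 2 of P and reverse-bump: 2 enters row 1 and ejects 1. So w(5) = 1. P is now [[2, 3, 4, 5]].
Step i=4: Q has 4 at row 1, column 4; remove that cell from P, ejecting 5. So w(4) = 5. P is now [[2, 3, 4]].
Step i=3: Q has 3 at row 1, column 3; remove that cell from P, ejecting 4. So w(3) = 4. P is now [[2, 3]].
Step i=2: Q has 2 at row 1, column 2; remove that cell from P, ejecting 3. So w(2) = 3. P is now [[2]].
Step i=1: Q has 1 at row 1, column 1; remove that cell from P, ejecting 2. So w(1) = 2. P is now [].

So w = 2 3 4 5 1 6.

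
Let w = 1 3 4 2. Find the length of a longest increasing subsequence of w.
3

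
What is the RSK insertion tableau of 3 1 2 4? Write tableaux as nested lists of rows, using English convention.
After inserting 3: P = [[3]].
After inserting 1: P = [[1], [3]].
After inserting 2: P = [[1, 2], [3]].
After inserting 4: P = [[1, 2, 4], [3]].

So P = [[1, 2, 4], [3]].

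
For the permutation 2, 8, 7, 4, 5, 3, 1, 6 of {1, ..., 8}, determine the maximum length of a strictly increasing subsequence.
4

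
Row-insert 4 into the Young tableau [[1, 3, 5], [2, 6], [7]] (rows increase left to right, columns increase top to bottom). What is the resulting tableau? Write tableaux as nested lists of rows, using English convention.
[[1, 3, 4], [2, 5], [6], [7]]

In row 1, 4 replaces 5 (the leftmost entry greater than 4); 5 is bumped to row 2. In row 2, 5 replaces 6 (the leftmost entry greater than 5); 6 is bumped to row 3. In row 3, 6 replaces 7 (the leftmost entry greater than 6); 7 is bumped to row 4. 7 starts a new row 4. The new tableau is [[1, 3, 4], [2, 5], [6], [7]].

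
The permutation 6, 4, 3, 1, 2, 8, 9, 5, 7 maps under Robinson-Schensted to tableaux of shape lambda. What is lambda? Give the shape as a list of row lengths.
Row-insert each entry into an empty tableau.

After inserting 6: P = [[6]].
After inserting 4: P = [[4], [6]].
After inserting 3: P = [[3], [4], [6]].
After inserting 1: P = [[1], [3], [4], [6]].
After inserting 2: P = [[1, 2], [3], [4], [6]].
After inserting 8: P = [[1, 2, 8], [3], [4], [6]].
After inserting 9: P = [[1, 2, 8, 9], [3], [4], [6]].
After inserting 5: P = [[1, 2, 5, 9], [3, 8], [4], [6]].
After inserting 7: P = [[1, 2, 5, 7], [3, 8, 9], [4], [6]].

The final insertion tableau P = [[1, 2, 5, 7], [3, 8, 9], [4], [6]] has shape [4, 3, 1, 1].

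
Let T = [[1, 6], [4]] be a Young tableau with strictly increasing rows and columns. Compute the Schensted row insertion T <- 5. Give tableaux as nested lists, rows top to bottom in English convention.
In row 1, 5 replaces 6 (the leftmost entry greater than 5); 6 is bumped to row 2. 6 is appended to row 2. The new tableau is [[1, 5], [4, 6]].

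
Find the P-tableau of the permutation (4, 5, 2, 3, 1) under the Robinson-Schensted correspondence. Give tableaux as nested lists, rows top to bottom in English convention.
P = [[1, 3], [2, 5], [4]]

After inserting 4: P = [[4]].
After inserting 5: P = [[4, 5]].
After inserting 2: P = [[2, 5], [4]].
After inserting 3: P = [[2, 3], [4, 5]].
After inserting 1: P = [[1, 3], [2, 5], [4]].

So P = [[1, 3], [2, 5], [4]].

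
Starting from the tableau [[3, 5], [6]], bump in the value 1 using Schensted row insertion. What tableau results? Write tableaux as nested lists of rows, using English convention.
In row 1, 1 replaces 3 (the leftmost entry greater than 1); 3 is bumped to row 2. In row 2, 3 replaces 6 (the leftmost entry greater than 3); 6 is bumped to row 3. 6 starts a new row 3. The new tableau is [[1, 5], [3], [6]].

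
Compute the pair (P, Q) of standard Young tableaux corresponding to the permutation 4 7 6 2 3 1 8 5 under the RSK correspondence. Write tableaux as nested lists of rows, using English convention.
Insert each entry of the permutation into P by Schensted row insertion, recording in Q the position of each new cell.

Insert 4: appended to row 1. P = [[4]].
Insert 7: appended to row 1. P = [[4, 7]].
Insert 6: 6 bumps 7 from row 1; 7 starts row 2. P = [[4, 6], [7]].
Insert 2: 2 bumps 4 from row 1; 4 bumps 7 from row 2; 7 starts row 3. P = [[2, 6], [4], [7]].
Insert 3: 3 bumps 6 from row 1; 6 appends to row 2. P = [[2, 3], [4, 6], [7]].
Insert 1: 1 bumps 2 from row 1; 2 bumps 4 from row 2; 4 bumps 7 from row 3; 7 starts row 4. P = [[1, 3], [2, 6], [4], [7]].
Insert 8: appended to row 1. P = [[1, 3, 8], [2, 6], [4], [7]].
Insert 5: 5 bumps 8 from row 1; 8 appends to row 2. P = [[1, 3, 5], [2, 6, 8], [4], [7]].

So P = [[1, 3, 5], [2, 6, 8], [4], [7]], Q = [[1, 2, 7], [3, 5, 8], [4], [6]].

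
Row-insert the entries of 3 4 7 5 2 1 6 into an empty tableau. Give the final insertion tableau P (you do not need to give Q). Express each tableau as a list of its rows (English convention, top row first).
Insert 3: appended to row 1. P = [[3]].
Insert 4: appended to row 1. P = [[3, 4]].
Insert 7: appended to row 1. P = [[3, 4, 7]].
Insert 5: 5 bumps 7 from row 1; 7 starts row 2. P = [[3, 4, 5], [7]].
Insert 2: 2 bumps 3 from row 1; 3 bumps 7 from row 2; 7 starts row 3. P = [[2, 4, 5], [3], [7]].
Insert 1: 1 bumps 2 from row 1; 2 bumps 3 from row 2; 3 bumps 7 from row 3; 7 starts row 4. P = [[1, 4, 5], [2], [3], [7]].
Insert 6: appended to row 1. P = [[1, 4, 5, 6], [2], [3], [7]].

So P = [[1, 4, 5, 6], [2], [3], [7]].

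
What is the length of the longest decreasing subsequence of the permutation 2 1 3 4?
2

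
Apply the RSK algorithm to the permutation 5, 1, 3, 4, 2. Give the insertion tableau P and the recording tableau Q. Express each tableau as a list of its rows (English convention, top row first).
Insert each entry of the permutation into P by Schensted row insertion, recording in Q the position of each new cell.

Insert 5: appended to row 1. P = [[5]].
Insert 1: 1 bumps 5 from row 1; 5 starts row 2. P = [[1], [5]].
Insert 3: appended to row 1. P = [[1, 3], [5]].
Insert 4: appended to row 1. P = [[1, 3, 4], [5]].
Insert 2: 2 bumps 3 from row 1; 3 bumps 5 from row 2; 5 starts row 3. P = [[1, 2, 4], [3], [5]].

So P = [[1, 2, 4], [3], [5]], Q = [[1, 3, 4], [2], [5]].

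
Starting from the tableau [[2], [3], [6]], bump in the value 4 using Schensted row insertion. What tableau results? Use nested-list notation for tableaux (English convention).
[[2, 4], [3], [6]]

4 is larger than every entry of row 1, so it is appended to row 1. The new tableau is [[2, 4], [3], [6]].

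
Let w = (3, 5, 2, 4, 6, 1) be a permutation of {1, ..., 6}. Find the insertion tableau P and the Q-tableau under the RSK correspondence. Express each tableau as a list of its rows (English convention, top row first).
Insert each entry of the permutation into P by Schensted row insertion, recording in Q the position of each new cell.

Insert 3: appended to row 1. P = [[3]].
Insert 5: appended to row 1. P = [[3, 5]].
Insert 2: 2 bumps 3 from row 1; 3 starts row 2. P = [[2, 5], [3]].
Insert 4: 4 bumps 5 from row 1; 5 appends to row 2. P = [[2, 4], [3, 5]].
Insert 6: appended to row 1. P = [[2, 4, 6], [3, 5]].
Insert 1: 1 bumps 2 from row 1; 2 bumps 3 from row 2; 3 starts row 3. P = [[1, 4, 6], [2, 5], [3]].

So P = [[1, 4, 6], [2, 5], [3]], Q = [[1, 2, 5], [3, 4], [6]].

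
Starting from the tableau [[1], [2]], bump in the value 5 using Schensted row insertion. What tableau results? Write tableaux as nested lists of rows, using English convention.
5 is larger than every entry of row 1, so it is appended to row 1. The new tableau is [[1, 5], [2]].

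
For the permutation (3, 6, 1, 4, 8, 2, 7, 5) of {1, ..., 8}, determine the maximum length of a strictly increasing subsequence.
3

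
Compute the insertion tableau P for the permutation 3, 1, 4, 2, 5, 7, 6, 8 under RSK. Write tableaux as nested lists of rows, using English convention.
P = [[1, 2, 5, 6, 8], [3, 4, 7]]

Insert 3: appended to row 1. P = [[3]].
Insert 1: 1 bumps 3 from row 1; 3 starts row 2. P = [[1], [3]].
Insert 4: appended to row 1. P = [[1, 4], [3]].
Insert 2: 2 bumps 4 from row 1; 4 appends to row 2. P = [[1, 2], [3, 4]].
Insert 5: appended to row 1. P = [[1, 2, 5], [3, 4]].
Insert 7: appended to row 1. P = [[1, 2, 5, 7], [3, 4]].
Insert 6: 6 bumps 7 from row 1; 7 appends to row 2. P = [[1, 2, 5, 6], [3, 4, 7]].
Insert 8: appended to row 1. P = [[1, 2, 5, 6, 8], [3, 4, 7]].

So P = [[1, 2, 5, 6, 8], [3, 4, 7]].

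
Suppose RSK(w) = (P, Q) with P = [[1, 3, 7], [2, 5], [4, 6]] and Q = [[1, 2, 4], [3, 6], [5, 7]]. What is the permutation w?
4 6 2 7 1 5 3

Reverse the RSK construction: for i from n down to 1, find the cell of Q containing i, remove the entry at that cell from P, and reverse-bump it up through P; the value ejected from row 1 is w(i).

Step i=7: Q has 7 at row 3, column 2; remove 6 from row 3 of P and reverse-bump: 6 enters row 2 and ejects 5; 5 enters row 1 and ejects 3. So w(7) = 3. P is now [[1, 5, 7], [2, 6], [4]].
Step i=6: Q has 6 at row 2, column 2; remove 6 from row 2 of P and reverse-bump: 6 enters row 1 and ejects 5. So w(6) = 5. P is now [[1, 6, 7], [2], [4]].
Step i=5: Q has 5 at row 3, column 1; remove 4 from row 3 of P and reverse-bump: 4 enters row 2 and ejects 2; 2 enters row 1 and ejects 1. So w(5) = 1. P is now [[2, 6, 7], [4]].
Step i=4: Q has 4 at row 1, column 3; remove that cell from P, ejecting 7. So w(4) = 7. P is now [[2, 6], [4]].
Step i=3: Q has 3 at row 2, column 1; remove 4 from row 2 of P and reverse-bump: 4 enters row 1 and ejects 2. So w(3) = 2. P is now [[4, 6]].
Step i=2: Q has 2 at row 1, column 2; remove that cell from P, ejecting 6. So w(2) = 6. P is now [[4]].
Step i=1: Q has 1 at row 1, column 1; remove that cell from P, ejecting 4. So w(1) = 4. P is now [].

So w = 4 6 2 7 1 5 3.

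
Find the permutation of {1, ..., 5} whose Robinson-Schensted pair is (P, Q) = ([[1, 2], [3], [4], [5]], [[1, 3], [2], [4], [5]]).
Reverse the RSK construction: for i from n down to 1, find the cell of Q containing i, remove the entry at that cell from P, and reverse-bump it up through P; the value ejected from row 1 is w(i).

Step i=5: Q has 5 at row 4, column 1; remove 5 from row 4 of P and reverse-bump: 5 enters row 3 and ejects 4; 4 enters row 2 and ejects 3; 3 enters row 1 and ejects 2. So w(5) = 2. P is now [[1, 3], [4], [5]].
Step i=4: Q has 4 at row 3, column 1; remove 5 from row 3 of P and reverse-bump: 5 enters row 2 and ejects 4; 4 enters row 1 and ejects 3. So w(4) = 3. P is now [[1, 4], [5]].
Step i=3: Q has 3 at row 1, column 2; remove that cell from P, ejecting 4. So w(3) = 4. P is now [[1], [5]].
Step i=2: Q has 2 at row 2, column 1; remove 5 from row 2 of P and reverse-bump: 5 enters row 1 and ejects 1. So w(2) = 1. P is now [[5]].
Step i=1: Q has 1 at row 1, column 1; remove that cell from P, ejecting 5. So w(1) = 5. P is now [].

So w = 5 1 4 3 2.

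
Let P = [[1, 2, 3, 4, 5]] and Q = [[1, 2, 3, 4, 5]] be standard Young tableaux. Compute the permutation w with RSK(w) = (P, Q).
Reverse the RSK construction: for i from n down to 1, find the cell of Q containing i, remove the entry at that cell from P, and reverse-bump it up through P; the value ejected from row 1 is w(i).

Step i=5: Q has 5 at row 1, column 5; remove that cell from P, ejecting 5. So w(5) = 5. P is now [[1, 2, 3, 4]].
Step i=4: Q has 4 at row 1, column 4; remove that cell from P, ejecting 4. So w(4) = 4. P is now [[1, 2, 3]].
Step i=3: Q has 3 at row 1, column 3; remove that cell from P, ejecting 3. So w(3) = 3. P is now [[1, 2]].
Step i=2: Q has 2 at row 1, column 2; remove that cell from P, ejecting 2. So w(2) = 2. P is now [[1]].
Step i=1: Q has 1 at row 1, column 1; remove that cell from P, ejecting 1. So w(1) = 1. P is now [].

So w = 1 2 3 4 5.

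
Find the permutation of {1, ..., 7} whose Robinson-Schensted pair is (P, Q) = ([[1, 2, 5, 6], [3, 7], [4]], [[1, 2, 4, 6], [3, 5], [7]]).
1 4 3 7 5 6 2

Reverse RSK: for i = n, n-1, ..., 1, locate i in Q, remove the corresponding corner cell from P, and reverse-bump its entry up through P; the value ejected from row 1 is w(i).

So w = 1 4 3 7 5 6 2.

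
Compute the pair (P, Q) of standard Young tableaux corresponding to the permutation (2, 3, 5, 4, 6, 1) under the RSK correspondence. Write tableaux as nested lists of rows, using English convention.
P = [[1, 3, 4, 6], [2], [5]], Q = [[1, 2, 3, 5], [4], [6]]

Insert each entry of the permutation into P by Schensted row insertion, recording in Q the position of each new cell.

Insert 2: appended to row 1. P = [[2]], Q = [[1]].
Insert 3: appended to row 1. P = [[2, 3]], Q = [[1, 2]].
Insert 5: appended to row 1. P = [[2, 3, 5]], Q = [[1, 2, 3]].
Insert 4: 4 bumps 5 from row 1; 5 starts row 2. P = [[2, 3, 4], [5]], Q = [[1, 2, 3], [4]].
Insert 6: appended to row 1. P = [[2, 3, 4, 6], [5]], Q = [[1, 2, 3, 5], [4]].
Insert 1: 1 bumps 2 from row 1; 2 bumps 5 from row 2; 5 starts row 3. P = [[1, 3, 4, 6], [2], [5]], Q = [[1, 2, 3, 5], [4], [6]].

So P = [[1, 3, 4, 6], [2], [5]], Q = [[1, 2, 3, 5], [4], [6]].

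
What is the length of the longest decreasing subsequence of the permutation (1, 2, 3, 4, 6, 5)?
2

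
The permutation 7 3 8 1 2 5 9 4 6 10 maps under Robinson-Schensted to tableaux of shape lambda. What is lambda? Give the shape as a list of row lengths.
[5, 3, 2]

Row-insert each entry into an empty tableau.

After inserting 7: P = [[7]].
After inserting 3: P = [[3], [7]].
After inserting 8: P = [[3, 8], [7]].
After inserting 1: P = [[1, 8], [3], [7]].
After inserting 2: P = [[1, 2], [3, 8], [7]].
After inserting 5: P = [[1, 2, 5], [3, 8], [7]].
After inserting 9: P = [[1, 2, 5, 9], [3, 8], [7]].
After inserting 4: P = [[1, 2, 4, 9], [3, 5], [7, 8]].
After inserting 6: P = [[1, 2, 4, 6], [3, 5, 9], [7, 8]].
After inserting 10: P = [[1, 2, 4, 6, 10], [3, 5, 9], [7, 8]].

The final insertion tableau P = [[1, 2, 4, 6, 10], [3, 5, 9], [7, 8]] has shape [5, 3, 2].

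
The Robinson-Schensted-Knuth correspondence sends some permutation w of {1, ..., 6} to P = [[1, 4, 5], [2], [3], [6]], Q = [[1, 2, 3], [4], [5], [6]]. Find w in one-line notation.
Reverse the RSK construction: for i from n down to 1, find the cell of Q containing i, remove the entry at that cell from P, and reverse-bump it up through P; the value ejected from row 1 is w(i).

Step i=6: Q has 6 at row 4, column 1; remove 6 from row 4 of P and reverse-bump: 6 enters row 3 and ejects 3; 3 enters row 2 and ejects 2; 2 enters row 1 and ejects 1. So w(6) = 1. P is now [[2, 4, 5], [3], [6]].
Step i=5: Q has 5 at row 3, column 1; remove 6 from row 3 of P and reverse-bump: 6 enters row 2 and ejects 3; 3 enters row 1 and ejects 2. So w(5) = 2. P is now [[3, 4, 5], [6]].
Step i=4: Q has 4 at row 2, column 1; remove 6 from row 2 of P and reverse-bump: 6 enters row 1 and ejects 5. So w(4) = 5. P is now [[3, 4, 6]].
Step i=3: Q has 3 at row 1, column 3; remove that cell from P, ejecting 6. So w(3) = 6. P is now [[3, 4]].
Step i=2: Q has 2 at row 1, column 2; remove that cell from P, ejecting 4. So w(2) = 4. P is now [[3]].
Step i=1: Q has 1 at row 1, column 1; remove that cell from P, ejecting 3. So w(1) = 3. P is now [].

So w = 3 4 6 5 2 1.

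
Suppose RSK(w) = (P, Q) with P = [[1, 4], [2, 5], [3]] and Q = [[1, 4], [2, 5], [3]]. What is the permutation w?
3 2 1 5 4

Reverse the RSK construction: for i from n down to 1, find the cell of Q containing i, remove the entry at that cell from P, and reverse-bump it up through P; the value ejected from row 1 is w(i).

Step i=5: Q has 5 at row 2, column 2; remove 5 from row 2 of P and reverse-bump: 5 enters row 1 and ejects 4. So w(5) = 4. P is now [[1, 5], [2], [3]].
Step i=4: Q has 4 at row 1, column 2; remove that cell from P, ejecting 5. So w(4) = 5. P is now [[1], [2], [3]].
Step i=3: Q has 3 at row 3, column 1; remove 3 from row 3 of P and reverse-bump: 3 enters row 2 and ejects 2; 2 enters row 1 and ejects 1. So w(3) = 1. P is now [[2], [3]].
Step i=2: Q has 2 at row 2, column 1; remove 3 from row 2 of P and reverse-bump: 3 enters row 1 and ejects 2. So w(2) = 2. P is now [[3]].
Step i=1: Q has 1 at row 1, column 1; remove that cell from P, ejecting 3. So w(1) = 3. P is now [].

So w = 3 2 1 5 4.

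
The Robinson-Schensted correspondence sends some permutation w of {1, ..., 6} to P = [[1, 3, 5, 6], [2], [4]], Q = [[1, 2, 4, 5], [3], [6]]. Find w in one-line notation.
2 4 3 5 6 1

Reverse the RSK construction: for i from n down to 1, find the cell of Q containing i, remove the entry at that cell from P, and reverse-bump it up through P; the value ejected from row 1 is w(i).

Step i=6: Q has 6 at row 3, column 1; remove 4 from row 3 of P and reverse-bump: 4 enters row 2 and ejects 2; 2 enters row 1 and ejects 1. So w(6) = 1. P is now [[2, 3, 5, 6], [4]].
Step i=5: Q has 5 at row 1, column 4; remove that cell from P, ejecting 6. So w(5) = 6. P is now [[2, 3, 5], [4]].
Step i=4: Q has 4 at row 1, column 3; remove that cell from P, ejecting 5. So w(4) = 5. P is now [[2, 3], [4]].
Step i=3: Q has 3 at row 2, column 1; remove 4 from row 2 of P and reverse-bump: 4 enters row 1 and ejects 3. So w(3) = 3. P is now [[2, 4]].
Step i=2: Q has 2 at row 1, column 2; remove that cell from P, ejecting 4. So w(2) = 4. P is now [[2]].
Step i=1: Q has 1 at row 1, column 1; remove that cell from P, ejecting 2. So w(1) = 2. P is now [].

So w = 2 4 3 5 6 1.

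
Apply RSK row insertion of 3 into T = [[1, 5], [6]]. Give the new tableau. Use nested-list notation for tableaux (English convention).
[[1, 3], [5], [6]]

In row 1, 3 replaces 5 (the leftmost entry greater than 3); 5 is bumped to row 2. In row 2, 5 replaces 6 (the leftmost entry greater than 5); 6 is bumped to row 3. 6 starts a new row 3. The new tableau is [[1, 3], [5], [6]].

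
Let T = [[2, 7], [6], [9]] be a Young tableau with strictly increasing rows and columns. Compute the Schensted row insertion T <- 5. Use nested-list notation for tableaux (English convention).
In row 1, 5 replaces 7 (the leftmost entry greater than 5); 7 is bumped to row 2. 7 is appended to row 2. The new tableau is [[2, 5], [6, 7], [9]].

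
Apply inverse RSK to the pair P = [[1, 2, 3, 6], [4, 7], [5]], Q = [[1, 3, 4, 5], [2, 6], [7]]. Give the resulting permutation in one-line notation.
Reverse the RSK construction: for i from n down to 1, find the cell of Q containing i, remove the entry at that cell from P, and reverse-bump it up through P; the value ejected from row 1 is w(i).

Step i=7: Q has 7 at row 3, column 1; remove 5 from row 3 of P and reverse-bump: 5 enters row 2 and ejects 4; 4 enters row 1 and ejects 3. So w(7) = 3. P is now [[1, 2, 4, 6], [5, 7]].
Step i=6: Q has 6 at row 2, column 2; remove 7 from row 2 of P and reverse-bump: 7 enters row 1 and ejects 6. So w(6) = 6. P is now [[1, 2, 4, 7], [5]].
Step i=5: Q has 5 at row 1, column 4; remove that cell from P, ejecting 7. So w(5) = 7. P is now [[1, 2, 4], [5]].
Step i=4: Q has 4 at row 1, column 3; remove that cell from P, ejecting 4. So w(4) = 4. P is now [[1, 2], [5]].
Step i=3: Q has 3 at row 1, column 2; remove that cell from P, ejecting 2. So w(3) = 2. P is now [[1], [5]].
Step i=2: Q has 2 at row 2, column 1; remove 5 from row 2 of P and reverse-bump: 5 enters row 1 and ejects 1. So w(2) = 1. P is now [[5]].
Step i=1: Q has 1 at row 1, column 1; remove that cell from P, ejecting 5. So w(1) = 5. P is now [].

So w = 5 1 2 4 7 6 3.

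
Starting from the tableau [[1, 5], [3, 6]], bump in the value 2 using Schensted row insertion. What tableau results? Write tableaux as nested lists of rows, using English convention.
[[1, 2], [3, 5], [6]]

In row 1, 2 replaces 5 (the leftmost entry greater than 2); 5 is bumped to row 2. In row 2, 5 replaces 6 (the leftmost entry greater than 5); 6 is bumped to row 3. 6 starts a new row 3. The new tableau is [[1, 2], [3, 5], [6]].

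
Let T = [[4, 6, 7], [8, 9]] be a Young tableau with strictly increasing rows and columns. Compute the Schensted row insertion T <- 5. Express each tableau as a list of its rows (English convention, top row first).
[[4, 5, 7], [6, 9], [8]]

In row 1, 5 replaces 6 (the leftmost entry greater than 5); 6 is bumped to row 2. In row 2, 6 replaces 8 (the leftmost entry greater than 6); 8 is bumped to row 3. 8 starts a new row 3. The new tableau is [[4, 5, 7], [6, 9], [8]].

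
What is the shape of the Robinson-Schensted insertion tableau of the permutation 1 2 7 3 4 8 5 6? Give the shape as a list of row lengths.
Row-insert each entry into an empty tableau.

After inserting 1: P = [[1]].
After inserting 2: P = [[1, 2]].
After inserting 7: P = [[1, 2, 7]].
After inserting 3: P = [[1, 2, 3], [7]].
After inserting 4: P = [[1, 2, 3, 4], [7]].
After inserting 8: P = [[1, 2, 3, 4, 8], [7]].
After inserting 5: P = [[1, 2, 3, 4, 5], [7, 8]].
After inserting 6: P = [[1, 2, 3, 4, 5, 6], [7, 8]].

The final insertion tableau P = [[1, 2, 3, 4, 5, 6], [7, 8]] has shape [6, 2].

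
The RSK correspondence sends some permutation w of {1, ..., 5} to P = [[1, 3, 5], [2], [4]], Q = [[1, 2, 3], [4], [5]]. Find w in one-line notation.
2 4 5 3 1

Reverse RSK: for i = n, n-1, ..., 1, locate i in Q, remove the corresponding corner cell from P, and reverse-bump its entry up through P; the value ejected from row 1 is w(i).

So w = 2 4 5 3 1.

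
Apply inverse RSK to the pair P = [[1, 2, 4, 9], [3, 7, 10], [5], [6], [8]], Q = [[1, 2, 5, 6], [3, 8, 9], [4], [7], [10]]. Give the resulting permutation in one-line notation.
Reverse the RSK construction: for i from n down to 1, find the cell of Q containing i, remove the entry at that cell from P, and reverse-bump it up through P; the value ejected from row 1 is w(i).

Step i=10: Q has 10 at row 5, column 1; remove 8 from row 5 of P and reverse-bump: 8 enters row 4 and ejects 6; 6 enters row 3 and ejects 5; 5 enters row 2 and ejects 3; 3 enters row 1 and ejects 2. So w(10) = 2. P is now [[1, 3, 4, 9], [5, 7, 10], [6], [8]].
Step i=9: Q has 9 at row 2, column 3; remove 10 from row 2 of P and reverse-bump: 10 enters row 1 and ejects 9. So w(9) = 9. P is now [[1, 3, 4, 10], [5, 7], [6], [8]].
Step i=8: Q has 8 at row 2, column 2; remove 7 from row 2 of P and reverse-bump: 7 enters row 1 and ejects 4. So w(8) = 4. P is now [[1, 3, 7, 10], [5], [6], [8]].
Step i=7: Q has 7 at row 4, column 1; remove 8 from row 4 of P and reverse-bump: 8 enters row 3 and ejects 6; 6 enters row 2 and ejects 5; 5 enters row 1 and ejects 3. So w(7) = 3. P is now [[1, 5, 7, 10], [6], [8]].
Step i=6: Q has 6 at row 1, column 4; remove that cell from P, ejecting 10. So w(6) = 10. P is now [[1, 5, 7], [6], [8]].
Step i=5: Q has 5 at row 1, column 3; remove that cell from P, ejecting 7. So w(5) = 7. P is now [[1, 5], [6], [8]].
Step i=4: Q has 4 at row 3, column 1; remove 8 from row 3 of P and reverse-bump: 8 enters row 2 and ejects 6; 6 enters row 1 and ejects 5. So w(4) = 5. P is now [[1, 6], [8]].
Step i=3: Q has 3 at row 2, column 1; remove 8 from row 2 of P and reverse-bump: 8 enters row 1 and ejects 6. So w(3) = 6. P is now [[1, 8]].
Step i=2: Q has 2 at row 1, column 2; remove that cell from P, ejecting 8. So w(2) = 8. P is now [[1]].
Step i=1: Q has 1 at row 1, column 1; remove that cell from P, ejecting 1. So w(1) = 1. P is now [].

So w = 1 8 6 5 7 10 3 4 9 2.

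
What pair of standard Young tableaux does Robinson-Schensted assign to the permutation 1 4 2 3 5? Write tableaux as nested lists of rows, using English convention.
Insert each entry of the permutation into P by Schensted row insertion, recording in Q the position of each new cell.

After inserting 1: P = [[1]].
After inserting 4: P = [[1, 4]].
After inserting 2: P = [[1, 2], [4]].
After inserting 3: P = [[1, 2, 3], [4]].
After inserting 5: P = [[1, 2, 3, 5], [4]].

So P = [[1, 2, 3, 5], [4]], Q = [[1, 2, 4, 5], [3]].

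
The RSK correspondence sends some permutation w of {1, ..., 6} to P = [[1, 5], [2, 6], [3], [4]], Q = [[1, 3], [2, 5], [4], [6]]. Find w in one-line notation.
Reverse the RSK construction: for i from n down to 1, find the cell of Q containing i, remove the entry at that cell from P, and reverse-bump it up through P; the value ejected from row 1 is w(i).

Step i=6: Q has 6 at row 4, column 1; remove 4 from row 4 of P and reverse-bump: 4 enters row 3 and ejects 3; 3 enters row 2 and ejects 2; 2 enters row 1 and ejects 1. So w(6) = 1. P is now [[2, 5], [3, 6], [4]].
Step i=5: Q has 5 at row 2, column 2; remove 6 from row 2 of P and reverse-bump: 6 enters row 1 and ejects 5. So w(5) = 5. P is now [[2, 6], [3], [4]].
Step i=4: Q has 4 at row 3, column 1; remove 4 from row 3 of P and reverse-bump: 4 enters row 2 and ejects 3; 3 enters row 1 and ejects 2. So w(4) = 2. P is now [[3, 6], [4]].
Step i=3: Q has 3 at row 1, column 2; remove that cell from P, ejecting 6. So w(3) = 6. P is now [[3], [4]].
Step i=2: Q has 2 at row 2, column 1; remove 4 from row 2 of P and reverse-bump: 4 enters row 1 and ejects 3. So w(2) = 3. P is now [[4]].
Step i=1: Q has 1 at row 1, column 1; remove that cell from P, ejecting 4. So w(1) = 4. P is now [].

So w = 4 3 6 2 5 1.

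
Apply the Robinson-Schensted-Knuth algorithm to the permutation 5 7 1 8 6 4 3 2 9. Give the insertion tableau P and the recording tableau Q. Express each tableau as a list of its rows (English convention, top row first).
Insert each entry of the permutation into P by Schensted row insertion, recording in Q the position of each new cell.

After inserting 5: P = [[5]].
After inserting 7: P = [[5, 7]].
After inserting 1: P = [[1, 7], [5]].
After inserting 8: P = [[1, 7, 8], [5]].
After inserting 6: P = [[1, 6, 8], [5, 7]].
After inserting 4: P = [[1, 4, 8], [5, 6], [7]].
After inserting 3: P = [[1, 3, 8], [4, 6], [5], [7]].
After inserting 2: P = [[1, 2, 8], [3, 6], [4], [5], [7]].
After inserting 9: P = [[1, 2, 8, 9], [3, 6], [4], [5], [7]].

So P = [[1, 2, 8, 9], [3, 6], [4], [5], [7]], Q = [[1, 2, 4, 9], [3, 5], [6], [7], [8]].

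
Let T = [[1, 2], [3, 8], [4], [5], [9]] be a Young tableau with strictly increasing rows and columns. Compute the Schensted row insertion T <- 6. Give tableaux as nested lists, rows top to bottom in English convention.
6 is larger than every entry of row 1, so it is appended to row 1. The new tableau is [[1, 2, 6], [3, 8], [4], [5], [9]].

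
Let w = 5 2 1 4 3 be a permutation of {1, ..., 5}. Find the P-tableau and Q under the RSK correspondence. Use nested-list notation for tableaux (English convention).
P = [[1, 3], [2, 4], [5]], Q = [[1, 4], [2, 5], [3]]

Insert each entry of the permutation into P by Schensted row insertion, recording in Q the position of each new cell.

Insert 5: appended to row 1. P = [[5]].
Insert 2: 2 bumps 5 from row 1; 5 starts row 2. P = [[2], [5]].
Insert 1: 1 bumps 2 from row 1; 2 bumps 5 from row 2; 5 starts row 3. P = [[1], [2], [5]].
Insert 4: appended to row 1. P = [[1, 4], [2], [5]].
Insert 3: 3 bumps 4 from row 1; 4 appends to row 2. P = [[1, 3], [2, 4], [5]].

So P = [[1, 3], [2, 4], [5]], Q = [[1, 4], [2, 5], [3]].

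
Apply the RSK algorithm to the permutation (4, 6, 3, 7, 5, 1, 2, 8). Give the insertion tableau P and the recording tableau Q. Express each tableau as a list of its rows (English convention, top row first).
Insert each entry of the permutation into P by Schensted row insertion, recording in Q the position of each new cell.

Insert 4: appended to row 1. P = [[4]].
Insert 6: appended to row 1. P = [[4, 6]].
Insert 3: 3 bumps 4 from row 1; 4 starts row 2. P = [[3, 6], [4]].
Insert 7: appended to row 1. P = [[3, 6, 7], [4]].
Insert 5: 5 bumps 6 from row 1; 6 appends to row 2. P = [[3, 5, 7], [4, 6]].
Insert 1: 1 bumps 3 from row 1; 3 bumps 4 from row 2; 4 starts row 3. P = [[1, 5, 7], [3, 6], [4]].
Insert 2: 2 bumps 5 from row 1; 5 bumps 6 from row 2; 6 appends to row 3. P = [[1, 2, 7], [3, 5], [4, 6]].
Insert 8: appended to row 1. P = [[1, 2, 7, 8], [3, 5], [4, 6]].

So P = [[1, 2, 7, 8], [3, 5], [4, 6]], Q = [[1, 2, 4, 8], [3, 5], [6, 7]].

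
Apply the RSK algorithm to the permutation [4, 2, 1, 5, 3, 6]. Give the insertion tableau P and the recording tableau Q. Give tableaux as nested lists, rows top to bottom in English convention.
P = [[1, 3, 6], [2, 5], [4]], Q = [[1, 4, 6], [2, 5], [3]]

Insert each entry of the permutation into P by Schensted row insertion, recording in Q the position of each new cell.

Insert 4: appended to row 1. P = [[4]].
Insert 2: 2 bumps 4 from row 1; 4 starts row 2. P = [[2], [4]].
Insert 1: 1 bumps 2 from row 1; 2 bumps 4 from row 2; 4 starts row 3. P = [[1], [2], [4]].
Insert 5: appended to row 1. P = [[1, 5], [2], [4]].
Insert 3: 3 bumps 5 from row 1; 5 appends to row 2. P = [[1, 3], [2, 5], [4]].
Insert 6: appended to row 1. P = [[1, 3, 6], [2, 5], [4]].

So P = [[1, 3, 6], [2, 5], [4]], Q = [[1, 4, 6], [2, 5], [3]].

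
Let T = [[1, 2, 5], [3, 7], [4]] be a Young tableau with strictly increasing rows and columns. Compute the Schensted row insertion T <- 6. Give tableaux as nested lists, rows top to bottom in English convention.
6 is larger than every entry of row 1, so it is appended to row 1. The new tableau is [[1, 2, 5, 6], [3, 7], [4]].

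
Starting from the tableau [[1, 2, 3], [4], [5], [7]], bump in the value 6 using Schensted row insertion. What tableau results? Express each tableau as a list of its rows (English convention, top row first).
6 is larger than every entry of row 1, so it is appended to row 1. The new tableau is [[1, 2, 3, 6], [4], [5], [7]].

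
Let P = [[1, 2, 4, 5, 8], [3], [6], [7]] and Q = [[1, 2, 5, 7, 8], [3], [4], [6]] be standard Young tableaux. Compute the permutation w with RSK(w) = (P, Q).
1 7 6 3 4 2 5 8

Reverse the RSK construction: for i from n down to 1, find the cell of Q containing i, remove the entry at that cell from P, and reverse-bump it up through P; the value ejected from row 1 is w(i).

Step i=8: Q has 8 at row 1, column 5; remove that cell from P, ejecting 8. So w(8) = 8. P is now [[1, 2, 4, 5], [3], [6], [7]].
Step i=7: Q has 7 at row 1, column 4; remove that cell from P, ejecting 5. So w(7) = 5. P is now [[1, 2, 4], [3], [6], [7]].
Step i=6: Q has 6 at row 4, column 1; remove 7 from row 4 of P and reverse-bump: 7 enters row 3 and ejects 6; 6 enters row 2 and ejects 3; 3 enters row 1 and ejects 2. So w(6) = 2. P is now [[1, 3, 4], [6], [7]].
Step i=5: Q has 5 at row 1, column 3; remove that cell from P, ejecting 4. So w(5) = 4. P is now [[1, 3], [6], [7]].
Step i=4: Q has 4 at row 3, column 1; remove 7 from row 3 of P and reverse-bump: 7 enters row 2 and ejects 6; 6 enters row 1 and ejects 3. So w(4) = 3. P is now [[1, 6], [7]].
Step i=3: Q has 3 at row 2, column 1; remove 7 from row 2 of P and reverse-bump: 7 enters row 1 and ejects 6. So w(3) = 6. P is now [[1, 7]].
Step i=2: Q has 2 at row 1, column 2; remove that cell from P, ejecting 7. So w(2) = 7. P is now [[1]].
Step i=1: Q has 1 at row 1, column 1; remove that cell from P, ejecting 1. So w(1) = 1. P is now [].

So w = 1 7 6 3 4 2 5 8.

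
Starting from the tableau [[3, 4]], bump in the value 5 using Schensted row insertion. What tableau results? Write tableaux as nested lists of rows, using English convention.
5 is larger than every entry of row 1, so it is appended to row 1. The new tableau is [[3, 4, 5]].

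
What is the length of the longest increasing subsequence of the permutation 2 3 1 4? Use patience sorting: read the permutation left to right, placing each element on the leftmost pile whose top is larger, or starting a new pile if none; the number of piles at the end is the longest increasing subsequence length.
3

2: new pile. tops = [2]
3: new pile. tops = [2, 3]
1: onto pile 1 (replacing 2). tops = [1, 3]
4: new pile. tops = [1, 3, 4]

3 piles, so the longest increasing subsequence has length 3.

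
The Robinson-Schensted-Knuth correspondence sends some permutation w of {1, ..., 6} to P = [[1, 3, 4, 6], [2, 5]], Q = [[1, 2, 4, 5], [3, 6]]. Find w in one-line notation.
2 3 1 5 6 4

Reverse the RSK construction: for i from n down to 1, find the cell of Q containing i, remove the entry at that cell from P, and reverse-bump it up through P; the value ejected from row 1 is w(i).

Step i=6: Q has 6 at row 2, column 2; remove 5 from row 2 of P and reverse-bump: 5 enters row 1 and ejects 4. So w(6) = 4. P is now [[1, 3, 5, 6], [2]].
Step i=5: Q has 5 at row 1, column 4; remove that cell from P, ejecting 6. So w(5) = 6. P is now [[1, 3, 5], [2]].
Step i=4: Q has 4 at row 1, column 3; remove that cell from P, ejecting 5. So w(4) = 5. P is now [[1, 3], [2]].
Step i=3: Q has 3 at row 2, column 1; remove 2 from row 2 of P and reverse-bump: 2 enters row 1 and ejects 1. So w(3) = 1. P is now [[2, 3]].
Step i=2: Q has 2 at row 1, column 2; remove that cell from P, ejecting 3. So w(2) = 3. P is now [[2]].
Step i=1: Q has 1 at row 1, column 1; remove that cell from P, ejecting 2. So w(1) = 2. P is now [].

So w = 2 3 1 5 6 4.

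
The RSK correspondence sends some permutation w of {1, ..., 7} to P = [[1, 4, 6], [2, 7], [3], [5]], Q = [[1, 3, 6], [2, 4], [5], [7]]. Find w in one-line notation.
Reverse RSK: for i = n, n-1, ..., 1, locate i in Q, remove the corresponding corner cell from P, and reverse-bump its entry up through P; the value ejected from row 1 is w(i).

So w = 5 3 7 4 2 6 1.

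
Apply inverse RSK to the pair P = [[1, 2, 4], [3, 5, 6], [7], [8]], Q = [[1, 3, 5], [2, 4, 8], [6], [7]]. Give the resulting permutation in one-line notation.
3 1 8 5 7 6 2 4

Reverse the RSK construction: for i from n down to 1, find the cell of Q containing i, remove the entry at that cell from P, and reverse-bump it up through P; the value ejected from row 1 is w(i).

Step i=8: Q has 8 at row 2, column 3; remove 6 from row 2 of P and reverse-bump: 6 enters row 1 and ejects 4. So w(8) = 4. P is now [[1, 2, 6], [3, 5], [7], [8]].
Step i=7: Q has 7 at row 4, column 1; remove 8 from row 4 of P and reverse-bump: 8 enters row 3 and ejects 7; 7 enters row 2 and ejects 5; 5 enters row 1 and ejects 2. So w(7) = 2. P is now [[1, 5, 6], [3, 7], [8]].
Step i=6: Q has 6 at row 3, column 1; remove 8 from row 3 of P and reverse-bump: 8 enters row 2 and ejects 7; 7 enters row 1 and ejects 6. So w(6) = 6. P is now [[1, 5, 7], [3, 8]].
Step i=5: Q has 5 at row 1, column 3; remove that cell from P, ejecting 7. So w(5) = 7. P is now [[1, 5], [3, 8]].
Step i=4: Q has 4 at row 2, column 2; remove 8 from row 2 of P and reverse-bump: 8 enters row 1 and ejects 5. So w(4) = 5. P is now [[1, 8], [3]].
Step i=3: Q has 3 at row 1, column 2; remove that cell from P, ejecting 8. So w(3) = 8. P is now [[1], [3]].
Step i=2: Q has 2 at row 2, column 1; remove 3 from row 2 of P and reverse-bump: 3 enters row 1 and ejects 1. So w(2) = 1. P is now [[3]].
Step i=1: Q has 1 at row 1, column 1; remove that cell from P, ejecting 3. So w(1) = 3. P is now [].

So w = 3 1 8 5 7 6 2 4.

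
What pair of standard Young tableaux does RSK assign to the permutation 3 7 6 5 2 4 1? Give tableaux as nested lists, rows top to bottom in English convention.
Insert each entry of the permutation into P by Schensted row insertion, recording in Q the position of each new cell.

Insert 3: appended to row 1. P = [[3]], Q = [[1]].
Insert 7: appended to row 1. P = [[3, 7]], Q = [[1, 2]].
Insert 6: 6 bumps 7 from row 1; 7 starts row 2. P = [[3, 6], [7]], Q = [[1, 2], [3]].
Insert 5: 5 bumps 6 from row 1; 6 bumps 7 from row 2; 7 starts row 3. P = [[3, 5], [6], [7]], Q = [[1, 2], [3], [4]].
Insert 2: 2 bumps 3 from row 1; 3 bumps 6 from row 2; 6 bumps 7 from row 3; 7 starts row 4. P = [[2, 5], [3], [6], [7]], Q = [[1, 2], [3], [4], [5]].
Insert 4: 4 bumps 5 from row 1; 5 appends to row 2. P = [[2, 4], [3, 5], [6], [7]], Q = [[1, 2], [3, 6], [4], [5]].
Insert 1: 1 bumps 2 from row 1; 2 bumps 3 from row 2; 3 bumps 6 from row 3; 6 bumps 7 from row 4; 7 starts row 5. P = [[1, 4], [2, 5], [3], [6], [7]], Q = [[1, 2], [3, 6], [4], [5], [7]].

So P = [[1, 4], [2, 5], [3], [6], [7]], Q = [[1, 2], [3, 6], [4], [5], [7]].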